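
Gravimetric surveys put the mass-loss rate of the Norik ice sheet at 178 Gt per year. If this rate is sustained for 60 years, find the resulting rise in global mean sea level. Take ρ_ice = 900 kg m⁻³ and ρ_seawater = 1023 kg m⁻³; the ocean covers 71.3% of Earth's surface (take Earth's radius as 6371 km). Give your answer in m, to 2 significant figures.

Total mass lost = 178 Gt/yr × 60 yr = 1.068×10^4 Gt = 1.068×10^16 kg.
ρ_w = 1023 kg m⁻³, so water volume = 1.068×10^16 / 1023 = 1.044×10^13 m³.
Δh = 1.044×10^13 / 3.64×10^14 = 0.0287 m.

≈ 0.029 m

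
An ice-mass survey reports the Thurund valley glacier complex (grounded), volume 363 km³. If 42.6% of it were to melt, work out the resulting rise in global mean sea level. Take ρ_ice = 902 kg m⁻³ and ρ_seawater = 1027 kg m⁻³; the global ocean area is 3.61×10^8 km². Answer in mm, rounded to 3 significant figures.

Thurund: 0.426 × 363 km³ × (902/1027) = 135.8 km³ of water.
Spread over 3.61×10^14 m² of ocean, Δh = 1.358×10^11 / 3.61×10^14 = 3.76×10^-4 m = 0.376 mm.

≈ 0.376 mm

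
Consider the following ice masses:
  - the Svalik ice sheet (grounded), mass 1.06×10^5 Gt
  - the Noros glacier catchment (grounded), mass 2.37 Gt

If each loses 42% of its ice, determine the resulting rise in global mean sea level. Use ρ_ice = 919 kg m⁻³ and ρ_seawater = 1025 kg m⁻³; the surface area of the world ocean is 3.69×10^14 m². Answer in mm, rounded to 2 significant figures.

Svalik: 0.42 × 1.06×10^5 Gt = 4.452×10^16 kg; dividing by ρ_w = 1025 kg m⁻³ gives 4.343×10^13 m³ of water.
Noros: 0.42 × 2.37 Gt = 9.954×10^11 kg; dividing by ρ_w = 1025 kg m⁻³ gives 9.711×10^8 m³ of water.
Total added water ≈ 4.344×10^13 m³ over 3.69×10^14 m² → Δh = 0.118 m = 120 mm.

≈ 120 mm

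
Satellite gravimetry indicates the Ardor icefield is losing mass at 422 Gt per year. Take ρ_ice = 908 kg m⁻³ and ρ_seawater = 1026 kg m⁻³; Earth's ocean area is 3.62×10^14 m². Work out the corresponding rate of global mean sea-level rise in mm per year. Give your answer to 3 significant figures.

≈ 1.14 mm/yr

ρ_w = 1026 kg m⁻³. Annual water volume added = 422 Gt / ρ_w = 4.220×10^14 kg / 1026 kg m⁻³ = 4.113×10^11 m³.
Δh per year = 4.113×10^11 / 3.62×10^14 = 1.14×10^-3 m = 1.14 mm.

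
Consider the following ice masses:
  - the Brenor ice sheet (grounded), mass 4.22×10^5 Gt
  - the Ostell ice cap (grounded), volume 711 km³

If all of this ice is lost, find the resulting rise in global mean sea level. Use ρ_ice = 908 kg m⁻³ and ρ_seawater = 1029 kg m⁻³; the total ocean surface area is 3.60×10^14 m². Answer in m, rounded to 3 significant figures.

Brenor: 4.22×10^5 Gt = 4.220×10^17 kg; dividing by ρ_w = 1029 kg m⁻³ gives 4.101×10^14 m³ of water.
Ostell: 711 km³ × (908/1029) = 627.4 km³ of water.
Total added water ≈ 4.107×10^14 m³ over 3.60×10^14 m² → Δh = 1.14 m.

≈ 1.14 m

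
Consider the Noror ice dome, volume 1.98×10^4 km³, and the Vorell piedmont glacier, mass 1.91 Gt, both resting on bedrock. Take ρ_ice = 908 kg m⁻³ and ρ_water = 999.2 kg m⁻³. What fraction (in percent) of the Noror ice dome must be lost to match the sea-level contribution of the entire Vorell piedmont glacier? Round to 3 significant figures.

≈ 0.0106 %

Equal sea-level rise means equal mass of meltwater, i.e. equal mass of ice lost.
Ice mass of Vorell: 1.910×10^12 kg; ice mass of Noror: 1.798×10^16 kg.
Fraction required = 1.910×10^12 / 1.798×10^16 = 1.06×10^-4 → 0.0106 %.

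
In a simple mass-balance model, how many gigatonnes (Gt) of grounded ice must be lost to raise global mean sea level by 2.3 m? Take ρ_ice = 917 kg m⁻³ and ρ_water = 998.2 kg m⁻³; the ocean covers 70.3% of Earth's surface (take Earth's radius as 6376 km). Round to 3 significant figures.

Required water volume = Δh × A = 2.3 m × 3.59×10^14 m² = 8.260×10^14 m³.
ρ_w = 998.2 kg m⁻³, so the mass of water = 8.260×10^14 m³ × 998.2 kg m⁻³ = 8.245×10^17 kg = 8.25×10^5 Gt (and the same mass of ice, by conservation).

≈ 8.25×10^5 Gt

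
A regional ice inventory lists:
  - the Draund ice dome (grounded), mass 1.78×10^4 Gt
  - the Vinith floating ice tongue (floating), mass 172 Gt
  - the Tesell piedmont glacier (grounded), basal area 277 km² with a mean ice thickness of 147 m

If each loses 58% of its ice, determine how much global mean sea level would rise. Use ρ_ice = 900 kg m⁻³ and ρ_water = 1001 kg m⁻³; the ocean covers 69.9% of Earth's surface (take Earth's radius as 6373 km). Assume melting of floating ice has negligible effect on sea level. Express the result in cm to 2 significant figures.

≈ 2.9 cm

Draund: 0.58 × 1.78×10^4 Gt = 1.032×10^16 kg; dividing by ρ_w = 1001 kg m⁻³ gives 1.031×10^13 m³ of water.
The Vinith floating ice tongue is floating and already displaces its own weight of water, so its melt adds essentially nothing to sea level.
Tesell: ice volume = 277 km² × 147 m = 40.72 km³; 0.58 × 40.72 × (900/1001) = 21.23 km³ of water.
Total added water ≈ 1.033×10^13 m³ over 3.57×10^14 m² → Δh = 0.0290 m = 2.9 cm.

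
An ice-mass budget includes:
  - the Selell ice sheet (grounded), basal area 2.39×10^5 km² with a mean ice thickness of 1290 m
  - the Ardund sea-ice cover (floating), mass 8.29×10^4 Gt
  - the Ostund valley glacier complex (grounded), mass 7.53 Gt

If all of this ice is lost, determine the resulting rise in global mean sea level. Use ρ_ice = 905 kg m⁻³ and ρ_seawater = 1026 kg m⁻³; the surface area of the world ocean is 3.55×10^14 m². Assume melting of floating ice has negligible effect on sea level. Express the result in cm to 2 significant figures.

Selell: ice volume = 2.39×10^5 km² × 1290 m = 3.083×10^5 km³; 3.083×10^5 × (905/1026) = 2.719×10^5 km³ of water.
The Ardund sea-ice cover is floating and already displaces its own weight of water, so its melt adds essentially nothing to sea level.
Ostund: 7.53 Gt = 7.530×10^12 kg; dividing by ρ_w = 1026 kg m⁻³ gives 7.339×10^9 m³ of water.
Total added water ≈ 2.720×10^14 m³ over 3.55×10^14 m² → Δh = 0.766 m = 77 cm.

≈ 77 cm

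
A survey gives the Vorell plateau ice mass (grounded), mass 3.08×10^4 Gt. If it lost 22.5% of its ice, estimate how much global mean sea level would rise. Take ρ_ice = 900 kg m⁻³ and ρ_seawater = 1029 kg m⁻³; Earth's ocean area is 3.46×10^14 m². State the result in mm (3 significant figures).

Vorell: 0.225 × 3.08×10^4 Gt = 6.930×10^15 kg; dividing by ρ_w = 1029 kg m⁻³ gives 6.735×10^12 m³ of water.
Spread over 3.46×10^14 m² of ocean, Δh = 6.735×10^12 / 3.46×10^14 = 0.0195 m = 19.5 mm.

≈ 19.5 mm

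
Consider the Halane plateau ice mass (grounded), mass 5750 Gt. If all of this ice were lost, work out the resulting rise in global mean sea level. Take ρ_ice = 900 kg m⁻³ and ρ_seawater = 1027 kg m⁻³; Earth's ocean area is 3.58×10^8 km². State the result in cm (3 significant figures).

Halane: 5750 Gt = 5.750×10^15 kg; dividing by ρ_w = 1027 kg m⁻³ gives 5.599×10^12 m³ of water.
Spread over 3.58×10^14 m² of ocean, Δh = 5.599×10^12 / 3.58×10^14 = 0.0156 m = 1.56 cm.

≈ 1.56 cm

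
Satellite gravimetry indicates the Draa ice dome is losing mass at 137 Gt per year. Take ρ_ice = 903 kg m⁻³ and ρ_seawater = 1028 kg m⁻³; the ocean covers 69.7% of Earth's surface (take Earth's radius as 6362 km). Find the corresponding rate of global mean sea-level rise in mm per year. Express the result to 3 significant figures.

ρ_w = 1028 kg m⁻³. Annual water volume added = 137 Gt / ρ_w = 1.370×10^14 kg / 1028 kg m⁻³ = 1.333×10^11 m³.
Δh per year = 1.333×10^11 / 3.55×10^14 = 3.76×10^-4 m = 0.376 mm.

≈ 0.376 mm/yr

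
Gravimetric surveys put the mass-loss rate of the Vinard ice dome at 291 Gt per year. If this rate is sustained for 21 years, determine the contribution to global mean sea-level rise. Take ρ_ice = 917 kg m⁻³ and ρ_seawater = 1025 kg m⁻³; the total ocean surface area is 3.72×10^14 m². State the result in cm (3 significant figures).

Total mass lost = 291 Gt/yr × 21 yr = 6111 Gt = 6.111×10^15 kg.
ρ_w = 1025 kg m⁻³, so water volume = 6.111×10^15 / 1025 = 5.962×10^12 m³.
Δh = 5.962×10^12 / 3.72×10^14 = 0.0160 m = 1.60 cm.

≈ 1.60 cm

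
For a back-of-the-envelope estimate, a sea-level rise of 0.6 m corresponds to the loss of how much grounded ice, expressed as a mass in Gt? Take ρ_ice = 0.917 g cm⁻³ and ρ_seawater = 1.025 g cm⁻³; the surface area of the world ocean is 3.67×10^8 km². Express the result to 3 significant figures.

Required water volume = Δh × A = 0.6 m × 3.67×10^14 m² = 2.202×10^14 m³.
ρ_w = 1.025 g cm⁻³ = 1025 kg m⁻³, so the mass of water = 2.202×10^14 m³ × 1025 kg m⁻³ = 2.257×10^17 kg = 2.26×10^5 Gt (and the same mass of ice, by conservation).

≈ 2.26×10^5 Gt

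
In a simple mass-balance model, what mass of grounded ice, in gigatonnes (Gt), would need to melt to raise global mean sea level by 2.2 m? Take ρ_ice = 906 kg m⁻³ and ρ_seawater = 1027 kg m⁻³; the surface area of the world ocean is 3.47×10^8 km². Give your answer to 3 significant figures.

Required water volume = Δh × A = 2.2 m × 3.47×10^14 m² = 7.634×10^14 m³.
ρ_w = 1027 kg m⁻³, so the mass of water = 7.634×10^14 m³ × 1027 kg m⁻³ = 7.840×10^17 kg = 7.84×10^5 Gt (and the same mass of ice, by conservation).

≈ 7.84×10^5 Gt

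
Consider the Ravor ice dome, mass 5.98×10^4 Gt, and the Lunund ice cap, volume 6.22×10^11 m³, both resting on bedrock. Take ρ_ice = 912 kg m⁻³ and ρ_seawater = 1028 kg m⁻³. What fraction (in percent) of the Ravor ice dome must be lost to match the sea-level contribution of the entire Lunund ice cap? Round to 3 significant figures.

Equal sea-level rise means equal mass of meltwater, i.e. equal mass of ice lost.
Ice mass of Lunund: 5.673×10^14 kg; ice mass of Ravor: 5.980×10^16 kg.
Fraction required = 5.673×10^14 / 5.980×10^16 = 9.49×10^-3 → 0.949 %.

≈ 0.949 %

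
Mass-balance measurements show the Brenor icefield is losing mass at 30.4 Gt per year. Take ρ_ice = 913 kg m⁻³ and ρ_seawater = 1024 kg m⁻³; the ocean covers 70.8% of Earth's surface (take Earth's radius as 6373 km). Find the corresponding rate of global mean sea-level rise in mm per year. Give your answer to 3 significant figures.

≈ 0.0822 mm/yr

ρ_w = 1024 kg m⁻³. Annual water volume added = 30.4 Gt / ρ_w = 3.040×10^13 kg / 1024 kg m⁻³ = 2.969×10^10 m³.
Δh per year = 2.969×10^10 / 3.61×10^14 = 8.22×10^-5 m = 0.0822 mm.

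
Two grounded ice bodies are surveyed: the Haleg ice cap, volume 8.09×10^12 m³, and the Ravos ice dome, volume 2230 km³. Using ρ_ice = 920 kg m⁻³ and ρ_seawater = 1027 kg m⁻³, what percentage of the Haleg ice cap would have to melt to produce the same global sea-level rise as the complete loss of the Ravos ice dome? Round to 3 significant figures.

Equal sea-level rise means equal mass of meltwater, i.e. equal mass of ice lost.
Ice mass of Ravos: 2.052×10^15 kg; ice mass of Haleg: 7.443×10^15 kg.
Fraction required = 2.052×10^15 / 7.443×10^15 = 0.276 → 27.6 %.

≈ 27.6 %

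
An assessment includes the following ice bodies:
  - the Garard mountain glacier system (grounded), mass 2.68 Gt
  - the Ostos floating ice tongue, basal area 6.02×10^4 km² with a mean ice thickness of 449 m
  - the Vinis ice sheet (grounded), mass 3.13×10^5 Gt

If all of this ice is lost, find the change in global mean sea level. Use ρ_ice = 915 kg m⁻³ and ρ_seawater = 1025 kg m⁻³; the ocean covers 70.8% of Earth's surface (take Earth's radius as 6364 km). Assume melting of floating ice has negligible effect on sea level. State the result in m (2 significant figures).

≈ 0.85 m

Garard: 2.68 Gt = 2.680×10^12 kg; dividing by ρ_w = 1025 kg m⁻³ gives 2.615×10^9 m³ of water.
The Ostos floating ice tongue is floating and already displaces its own weight of water, so its melt adds essentially nothing to sea level.
Vinis: 3.13×10^5 Gt = 3.130×10^17 kg; dividing by ρ_w = 1025 kg m⁻³ gives 3.054×10^14 m³ of water.
Total added water ≈ 3.054×10^14 m³ over 3.60×10^14 m² → Δh = 0.847 m.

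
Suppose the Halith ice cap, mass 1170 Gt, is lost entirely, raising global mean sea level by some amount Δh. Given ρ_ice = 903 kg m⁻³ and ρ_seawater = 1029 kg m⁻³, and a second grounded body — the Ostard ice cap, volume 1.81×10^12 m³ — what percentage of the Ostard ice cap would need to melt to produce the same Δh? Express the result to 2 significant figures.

Equal sea-level rise means equal mass of meltwater, i.e. equal mass of ice lost.
Ice mass of Halith: 1.170×10^15 kg; ice mass of Ostard: 1.634×10^15 kg.
Fraction required = 1.170×10^15 / 1.634×10^15 = 0.716 → 72 %.

≈ 72 %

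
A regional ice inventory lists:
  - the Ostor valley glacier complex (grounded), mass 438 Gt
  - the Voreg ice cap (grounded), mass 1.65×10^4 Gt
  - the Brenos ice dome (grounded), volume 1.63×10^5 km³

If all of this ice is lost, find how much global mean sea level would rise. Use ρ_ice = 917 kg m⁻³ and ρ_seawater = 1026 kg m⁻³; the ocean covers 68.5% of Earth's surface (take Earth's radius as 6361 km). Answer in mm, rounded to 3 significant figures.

≈ 466 mm

Ostor: 438 Gt = 4.380×10^14 kg; dividing by ρ_w = 1026 kg m⁻³ gives 4.269×10^11 m³ of water.
Voreg: 1.65×10^4 Gt = 1.650×10^16 kg; dividing by ρ_w = 1026 kg m⁻³ gives 1.608×10^13 m³ of water.
Brenos: 1.63×10^5 km³ × (917/1026) = 1.457×10^5 km³ of water.
Total added water ≈ 1.622×10^14 m³ over 3.48×10^14 m² → Δh = 0.466 m = 466 mm.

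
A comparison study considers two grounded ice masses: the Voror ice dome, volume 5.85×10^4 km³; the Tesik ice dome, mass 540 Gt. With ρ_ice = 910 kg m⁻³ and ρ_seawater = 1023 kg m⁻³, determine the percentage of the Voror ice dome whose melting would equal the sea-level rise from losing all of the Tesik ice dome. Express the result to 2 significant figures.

≈ 1.0 %

Equal sea-level rise means equal mass of meltwater, i.e. equal mass of ice lost.
Ice mass of Tesik: 5.400×10^14 kg; ice mass of Voror: 5.324×10^16 kg.
Fraction required = 5.400×10^14 / 5.324×10^16 = 0.0101 → 1.0 %.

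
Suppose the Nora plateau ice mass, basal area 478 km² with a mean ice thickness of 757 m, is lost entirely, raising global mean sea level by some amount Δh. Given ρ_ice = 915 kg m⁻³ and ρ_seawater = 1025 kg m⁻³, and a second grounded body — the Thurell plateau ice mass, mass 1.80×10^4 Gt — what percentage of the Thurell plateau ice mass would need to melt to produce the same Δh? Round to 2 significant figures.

≈ 1.8 %

Equal sea-level rise means equal mass of meltwater, i.e. equal mass of ice lost.
Ice mass of Nora: 3.311×10^14 kg; ice mass of Thurell: 1.800×10^16 kg.
Fraction required = 3.311×10^14 / 1.800×10^16 = 0.0184 → 1.8 %.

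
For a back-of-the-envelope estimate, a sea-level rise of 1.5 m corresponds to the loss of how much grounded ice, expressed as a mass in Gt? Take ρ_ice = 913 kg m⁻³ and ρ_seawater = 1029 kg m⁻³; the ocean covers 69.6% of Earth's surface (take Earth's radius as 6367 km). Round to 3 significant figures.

≈ 5.47×10^5 Gt

Required water volume = Δh × A = 1.5 m × 3.55×10^14 m² = 5.318×10^14 m³.
ρ_w = 1029 kg m⁻³, so the mass of water = 5.318×10^14 m³ × 1029 kg m⁻³ = 5.473×10^17 kg = 5.47×10^5 Gt (and the same mass of ice, by conservation).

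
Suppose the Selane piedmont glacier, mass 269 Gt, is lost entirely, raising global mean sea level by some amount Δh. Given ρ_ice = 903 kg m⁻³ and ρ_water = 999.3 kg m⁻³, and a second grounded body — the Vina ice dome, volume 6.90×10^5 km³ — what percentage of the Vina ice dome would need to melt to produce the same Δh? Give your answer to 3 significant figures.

≈ 0.0432 %

Equal sea-level rise means equal mass of meltwater, i.e. equal mass of ice lost.
Ice mass of Selane: 2.690×10^14 kg; ice mass of Vina: 6.231×10^17 kg.
Fraction required = 2.690×10^14 / 6.231×10^17 = 4.32×10^-4 → 0.0432 %.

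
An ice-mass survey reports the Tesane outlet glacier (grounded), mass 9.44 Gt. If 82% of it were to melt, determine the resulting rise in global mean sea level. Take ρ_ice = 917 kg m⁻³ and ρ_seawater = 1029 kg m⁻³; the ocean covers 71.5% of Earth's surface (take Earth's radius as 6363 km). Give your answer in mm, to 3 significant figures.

≈ 0.0207 mm

Tesane: 0.82 × 9.44 Gt = 7.741×10^12 kg; dividing by ρ_w = 1029 kg m⁻³ gives 7.523×10^9 m³ of water.
Spread over 3.64×10^14 m² of ocean, Δh = 7.523×10^9 / 3.64×10^14 = 2.07×10^-5 m = 0.0207 mm.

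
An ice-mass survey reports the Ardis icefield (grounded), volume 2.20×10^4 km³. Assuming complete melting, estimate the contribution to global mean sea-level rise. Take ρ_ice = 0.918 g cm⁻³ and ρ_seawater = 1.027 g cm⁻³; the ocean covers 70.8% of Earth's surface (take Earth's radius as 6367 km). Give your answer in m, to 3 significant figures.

≈ 0.0545 m

Ardis: 2.20×10^4 km³ × (918/1027) = 1.967×10^4 km³ of water.
Spread over 3.61×10^14 m² of ocean, Δh = 1.967×10^13 / 3.61×10^14 = 0.0545 m.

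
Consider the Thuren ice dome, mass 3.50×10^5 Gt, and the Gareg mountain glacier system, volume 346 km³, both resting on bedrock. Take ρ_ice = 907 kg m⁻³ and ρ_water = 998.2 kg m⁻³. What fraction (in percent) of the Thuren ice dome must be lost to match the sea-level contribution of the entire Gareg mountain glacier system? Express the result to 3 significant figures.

≈ 0.0897 %

Equal sea-level rise means equal mass of meltwater, i.e. equal mass of ice lost.
Ice mass of Gareg: 3.138×10^14 kg; ice mass of Thuren: 3.500×10^17 kg.
Fraction required = 3.138×10^14 / 3.500×10^17 = 8.97×10^-4 → 0.0897 %.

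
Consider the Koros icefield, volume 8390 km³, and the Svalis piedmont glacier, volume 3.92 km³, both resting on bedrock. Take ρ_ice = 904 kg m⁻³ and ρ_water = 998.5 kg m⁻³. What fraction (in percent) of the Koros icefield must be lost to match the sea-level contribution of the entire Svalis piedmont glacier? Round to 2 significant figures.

≈ 0.047 %

Equal sea-level rise means equal mass of meltwater, i.e. equal mass of ice lost.
Ice mass of Svalis: 3.544×10^12 kg; ice mass of Koros: 7.585×10^15 kg.
Fraction required = 3.544×10^12 / 7.585×10^15 = 4.67×10^-4 → 0.047 %.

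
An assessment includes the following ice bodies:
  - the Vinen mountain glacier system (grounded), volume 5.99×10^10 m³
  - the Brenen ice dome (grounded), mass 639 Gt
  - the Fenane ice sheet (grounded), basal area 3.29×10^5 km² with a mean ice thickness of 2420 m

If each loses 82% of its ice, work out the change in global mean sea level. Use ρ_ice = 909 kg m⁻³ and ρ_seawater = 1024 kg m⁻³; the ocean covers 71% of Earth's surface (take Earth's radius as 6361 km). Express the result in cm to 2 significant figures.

≈ 160 cm

Vinen: 0.82 × 5.99×10^10 m³ × (909/1024) = 4.360×10^10 m³ of water.
Brenen: 0.82 × 639 Gt = 5.240×10^14 kg; dividing by ρ_w = 1024 kg m⁻³ gives 5.117×10^11 m³ of water.
Fenane: ice volume = 3.29×10^5 km² × 2420 m = 7.962×10^5 km³; 0.82 × 7.962×10^5 × (909/1024) = 5.795×10^5 km³ of water.
Total added water ≈ 5.801×10^14 m³ over 3.61×10^14 m² → Δh = 1.61 m = 160 cm.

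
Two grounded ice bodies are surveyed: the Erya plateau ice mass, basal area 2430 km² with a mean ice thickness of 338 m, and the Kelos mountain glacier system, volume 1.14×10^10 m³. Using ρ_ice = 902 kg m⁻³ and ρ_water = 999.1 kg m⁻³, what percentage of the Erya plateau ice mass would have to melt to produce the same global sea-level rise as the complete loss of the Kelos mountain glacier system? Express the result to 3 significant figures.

≈ 1.39 %

Equal sea-level rise means equal mass of meltwater, i.e. equal mass of ice lost.
Ice mass of Kelos: 1.028×10^13 kg; ice mass of Erya: 7.408×10^14 kg.
Fraction required = 1.028×10^13 / 7.408×10^14 = 0.0139 → 1.39 %.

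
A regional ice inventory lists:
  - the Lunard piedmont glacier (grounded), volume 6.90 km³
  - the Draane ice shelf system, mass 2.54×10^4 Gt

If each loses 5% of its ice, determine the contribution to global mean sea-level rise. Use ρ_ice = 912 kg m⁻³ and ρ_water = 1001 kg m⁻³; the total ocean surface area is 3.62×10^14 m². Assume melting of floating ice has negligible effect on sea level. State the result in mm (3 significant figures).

Lunard: 0.05 × 6.90 km³ × (912/1001) = 0.3143 km³ of water.
The Draane ice shelf system is floating and already displaces its own weight of water, so its melt adds essentially nothing to sea level.
Total added water ≈ 3.143×10^8 m³ over 3.62×10^14 m² → Δh = 8.68×10^-7 m = 8.68×10^-4 mm.

≈ 8.68×10^-4 mm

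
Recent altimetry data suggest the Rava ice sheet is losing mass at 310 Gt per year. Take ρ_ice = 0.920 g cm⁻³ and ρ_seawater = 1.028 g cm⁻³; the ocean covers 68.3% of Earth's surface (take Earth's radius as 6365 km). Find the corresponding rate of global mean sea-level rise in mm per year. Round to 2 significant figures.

ρ_w = 1.028 g cm⁻³ = 1028 kg m⁻³. Annual water volume added = 310 Gt / ρ_w = 3.100×10^14 kg / 1028 kg m⁻³ = 3.016×10^11 m³.
Δh per year = 3.016×10^11 / 3.48×10^14 = 8.67×10^-4 m = 0.87 mm.

≈ 0.87 mm/yr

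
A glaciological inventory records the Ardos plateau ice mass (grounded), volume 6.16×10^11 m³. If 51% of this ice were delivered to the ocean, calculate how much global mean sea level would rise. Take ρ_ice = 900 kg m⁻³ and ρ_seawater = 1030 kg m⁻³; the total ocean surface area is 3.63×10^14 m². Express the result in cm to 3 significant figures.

≈ 0.0756 cm

Ardos: 0.51 × 6.16×10^11 m³ × (900/1030) = 2.745×10^11 m³ of water.
Spread over 3.63×10^14 m² of ocean, Δh = 2.745×10^11 / 3.63×10^14 = 7.56×10^-4 m = 0.0756 cm.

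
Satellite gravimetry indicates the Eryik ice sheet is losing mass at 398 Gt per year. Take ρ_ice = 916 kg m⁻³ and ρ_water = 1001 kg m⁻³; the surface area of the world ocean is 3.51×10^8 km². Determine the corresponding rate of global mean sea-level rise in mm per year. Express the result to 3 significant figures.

ρ_w = 1001 kg m⁻³. Annual water volume added = 398 Gt / ρ_w = 3.980×10^14 kg / 1001 kg m⁻³ = 3.976×10^11 m³.
Δh per year = 3.976×10^11 / 3.51×10^14 = 1.13×10^-3 m = 1.13 mm.

≈ 1.13 mm/yr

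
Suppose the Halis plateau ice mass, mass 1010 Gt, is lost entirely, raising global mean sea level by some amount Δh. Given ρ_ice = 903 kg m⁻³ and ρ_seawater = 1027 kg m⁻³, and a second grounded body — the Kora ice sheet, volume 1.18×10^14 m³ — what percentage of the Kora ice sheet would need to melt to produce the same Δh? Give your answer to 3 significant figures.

Equal sea-level rise means equal mass of meltwater, i.e. equal mass of ice lost.
Ice mass of Halis: 1.010×10^15 kg; ice mass of Kora: 1.066×10^17 kg.
Fraction required = 1.010×10^15 / 1.066×10^17 = 9.48×10^-3 → 0.948 %.

≈ 0.948 %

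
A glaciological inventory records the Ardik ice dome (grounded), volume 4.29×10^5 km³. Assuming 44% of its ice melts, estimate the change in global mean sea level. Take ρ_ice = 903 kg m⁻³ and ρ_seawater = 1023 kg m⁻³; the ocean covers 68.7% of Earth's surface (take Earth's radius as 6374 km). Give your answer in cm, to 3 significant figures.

≈ 47.5 cm

Ardik: 0.44 × 4.29×10^5 km³ × (903/1023) = 1.666×10^5 km³ of water.
Spread over 3.51×10^14 m² of ocean, Δh = 1.666×10^14 / 3.51×10^14 = 0.475 m = 47.5 cm.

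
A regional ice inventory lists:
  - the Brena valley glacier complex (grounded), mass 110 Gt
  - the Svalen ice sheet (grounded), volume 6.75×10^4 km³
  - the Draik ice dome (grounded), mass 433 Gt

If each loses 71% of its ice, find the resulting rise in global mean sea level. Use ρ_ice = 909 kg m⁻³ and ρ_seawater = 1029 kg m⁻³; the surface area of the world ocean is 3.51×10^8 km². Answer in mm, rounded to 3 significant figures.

≈ 122 mm

Brena: 0.71 × 110 Gt = 7.810×10^13 kg; dividing by ρ_w = 1029 kg m⁻³ gives 7.590×10^10 m³ of water.
Svalen: 0.71 × 6.75×10^4 km³ × (909/1029) = 4.234×10^4 km³ of water.
Draik: 0.71 × 433 Gt = 3.074×10^14 kg; dividing by ρ_w = 1029 kg m⁻³ gives 2.988×10^11 m³ of water.
Total added water ≈ 4.271×10^13 m³ over 3.51×10^14 m² → Δh = 0.122 m = 122 mm.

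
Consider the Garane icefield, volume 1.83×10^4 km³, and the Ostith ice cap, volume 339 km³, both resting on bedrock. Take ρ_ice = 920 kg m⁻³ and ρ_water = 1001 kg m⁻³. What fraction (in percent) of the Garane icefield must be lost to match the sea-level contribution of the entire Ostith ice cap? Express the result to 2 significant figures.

Equal sea-level rise means equal mass of meltwater, i.e. equal mass of ice lost.
Ice mass of Ostith: 3.119×10^14 kg; ice mass of Garane: 1.684×10^16 kg.
Fraction required = 3.119×10^14 / 1.684×10^16 = 0.0185 → 1.9 %.

≈ 1.9 %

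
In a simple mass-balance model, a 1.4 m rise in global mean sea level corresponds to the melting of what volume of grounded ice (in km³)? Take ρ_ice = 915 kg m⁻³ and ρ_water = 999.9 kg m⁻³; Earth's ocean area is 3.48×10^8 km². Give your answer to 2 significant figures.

≈ 5.3×10^5 km³

Required water volume = Δh × A = 1.4 m × 3.48×10^14 m² = 4.872×10^14 m³ = 4.872×10^5 km³.
Ice volume = water volume × ρ_w/ρ_ice = 4.872×10^5 × 999.9/915 = 5.3×10^5 km³.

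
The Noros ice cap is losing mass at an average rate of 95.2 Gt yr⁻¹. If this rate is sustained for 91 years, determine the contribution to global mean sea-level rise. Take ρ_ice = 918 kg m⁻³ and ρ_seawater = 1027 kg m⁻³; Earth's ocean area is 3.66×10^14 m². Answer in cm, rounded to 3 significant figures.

Total mass lost = 95.2 Gt/yr × 91 yr = 8663 Gt = 8.663×10^15 kg.
ρ_w = 1027 kg m⁻³, so water volume = 8.663×10^15 / 1027 = 8.435×10^12 m³.
Δh = 8.435×10^12 / 3.66×10^14 = 0.0230 m = 2.30 cm.

≈ 2.30 cm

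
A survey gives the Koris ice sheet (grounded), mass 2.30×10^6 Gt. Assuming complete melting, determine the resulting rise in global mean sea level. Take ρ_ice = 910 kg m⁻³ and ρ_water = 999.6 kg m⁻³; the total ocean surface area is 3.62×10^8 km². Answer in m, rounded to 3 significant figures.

≈ 6.36 m

Koris: 2.30×10^6 Gt = 2.300×10^18 kg; dividing by ρ_w = 999.6 kg m⁻³ gives 2.301×10^15 m³ of water.
Spread over 3.62×10^14 m² of ocean, Δh = 2.301×10^15 / 3.62×10^14 = 6.36 m.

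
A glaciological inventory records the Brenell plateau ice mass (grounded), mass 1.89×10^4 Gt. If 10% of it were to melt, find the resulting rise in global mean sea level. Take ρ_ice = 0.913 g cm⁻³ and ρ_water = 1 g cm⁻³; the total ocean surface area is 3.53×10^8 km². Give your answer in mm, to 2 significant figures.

≈ 5.4 mm

Brenell: 0.1 × 1.89×10^4 Gt = 1.890×10^15 kg; dividing by ρ_w = 1 g cm⁻³ = 1000 kg m⁻³ gives 1.890×10^12 m³ of water.
Spread over 3.53×10^14 m² of ocean, Δh = 1.890×10^12 / 3.53×10^14 = 5.35×10^-3 m = 5.4 mm.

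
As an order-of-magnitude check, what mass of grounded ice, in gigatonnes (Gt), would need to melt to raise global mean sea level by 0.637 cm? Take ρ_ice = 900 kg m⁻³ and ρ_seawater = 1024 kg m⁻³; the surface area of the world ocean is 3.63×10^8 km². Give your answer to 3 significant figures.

Required water volume = Δh × A = 0.00637 m × 3.63×10^14 m² = 2.312×10^12 m³.
ρ_w = 1024 kg m⁻³, so the mass of water = 2.312×10^12 m³ × 1024 kg m⁻³ = 2.368×10^15 kg = 2370 Gt (and the same mass of ice, by conservation).

≈ 2370 Gt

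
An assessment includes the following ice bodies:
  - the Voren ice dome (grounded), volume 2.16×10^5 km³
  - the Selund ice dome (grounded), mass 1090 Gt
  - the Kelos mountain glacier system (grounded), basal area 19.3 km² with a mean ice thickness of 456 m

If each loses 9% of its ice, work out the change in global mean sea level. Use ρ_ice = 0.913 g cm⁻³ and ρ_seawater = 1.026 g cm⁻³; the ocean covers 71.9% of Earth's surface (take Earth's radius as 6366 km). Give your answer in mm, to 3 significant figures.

Voren: 0.09 × 2.16×10^5 km³ × (913/1026) = 1.730×10^4 km³ of water.
Selund: 0.09 × 1090 Gt = 9.810×10^13 kg; dividing by ρ_w = 1.026 g cm⁻³ = 1026 kg m⁻³ gives 9.561×10^10 m³ of water.
Kelos: ice volume = 19.3 km² × 456 m = 8.801 km³; 0.09 × 8.801 × (913/1026) = 0.7048 km³ of water.
Total added water ≈ 1.740×10^13 m³ over 3.66×10^14 m² → Δh = 0.0475 m = 47.5 mm.

≈ 47.5 mm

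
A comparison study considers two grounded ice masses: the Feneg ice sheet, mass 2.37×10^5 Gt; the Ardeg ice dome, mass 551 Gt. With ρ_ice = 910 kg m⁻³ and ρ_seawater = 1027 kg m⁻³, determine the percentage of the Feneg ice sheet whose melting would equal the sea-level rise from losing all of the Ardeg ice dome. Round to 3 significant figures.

Equal sea-level rise means equal mass of meltwater, i.e. equal mass of ice lost.
Ice mass of Ardeg: 5.510×10^14 kg; ice mass of Feneg: 2.370×10^17 kg.
Fraction required = 5.510×10^14 / 2.370×10^17 = 2.32×10^-3 → 0.232 %.

≈ 0.232 %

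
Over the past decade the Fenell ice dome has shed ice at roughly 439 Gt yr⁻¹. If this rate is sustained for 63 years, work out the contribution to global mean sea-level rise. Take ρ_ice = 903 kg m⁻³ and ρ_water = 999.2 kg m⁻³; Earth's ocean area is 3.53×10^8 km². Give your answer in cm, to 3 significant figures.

≈ 7.84 cm

Total mass lost = 439 Gt/yr × 63 yr = 2.766×10^4 Gt = 2.766×10^16 kg.
ρ_w = 999.2 kg m⁻³, so water volume = 2.766×10^16 / 999.2 = 2.768×10^13 m³.
Δh = 2.768×10^13 / 3.53×10^14 = 0.0784 m = 7.84 cm.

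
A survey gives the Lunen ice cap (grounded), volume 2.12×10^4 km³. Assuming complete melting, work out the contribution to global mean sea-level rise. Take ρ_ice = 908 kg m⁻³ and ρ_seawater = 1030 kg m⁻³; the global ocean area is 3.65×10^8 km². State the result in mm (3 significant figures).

≈ 51.2 mm

Lunen: 2.12×10^4 km³ × (908/1030) = 1.869×10^4 km³ of water.
Spread over 3.65×10^14 m² of ocean, Δh = 1.869×10^13 / 3.65×10^14 = 0.0512 m = 51.2 mm.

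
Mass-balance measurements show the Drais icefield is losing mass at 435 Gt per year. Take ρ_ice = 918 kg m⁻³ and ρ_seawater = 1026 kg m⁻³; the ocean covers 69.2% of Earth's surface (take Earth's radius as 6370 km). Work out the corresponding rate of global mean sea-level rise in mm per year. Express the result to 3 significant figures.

ρ_w = 1026 kg m⁻³. Annual water volume added = 435 Gt / ρ_w = 4.350×10^14 kg / 1026 kg m⁻³ = 4.240×10^11 m³.
Δh per year = 4.240×10^11 / 3.53×10^14 = 1.20×10^-3 m = 1.20 mm.

≈ 1.20 mm/yr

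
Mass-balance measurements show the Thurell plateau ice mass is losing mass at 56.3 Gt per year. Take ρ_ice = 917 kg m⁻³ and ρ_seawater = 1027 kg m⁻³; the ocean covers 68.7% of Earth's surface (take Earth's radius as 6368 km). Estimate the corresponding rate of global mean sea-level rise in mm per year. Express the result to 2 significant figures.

ρ_w = 1027 kg m⁻³. Annual water volume added = 56.3 Gt / ρ_w = 5.630×10^13 kg / 1027 kg m⁻³ = 5.482×10^10 m³.
Δh per year = 5.482×10^10 / 3.50×10^14 = 1.57×10^-4 m = 0.16 mm.

≈ 0.16 mm/yr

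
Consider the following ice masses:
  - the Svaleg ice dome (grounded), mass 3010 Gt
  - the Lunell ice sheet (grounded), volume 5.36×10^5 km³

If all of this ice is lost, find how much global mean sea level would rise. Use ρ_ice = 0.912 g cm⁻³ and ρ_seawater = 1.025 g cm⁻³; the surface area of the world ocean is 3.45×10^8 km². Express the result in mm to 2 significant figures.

≈ 1400 mm

Svaleg: 3010 Gt = 3.010×10^15 kg; dividing by ρ_w = 1.025 g cm⁻³ = 1025 kg m⁻³ gives 2.937×10^12 m³ of water.
Lunell: 5.36×10^5 km³ × (912/1025) = 4.769×10^5 km³ of water.
Total added water ≈ 4.798×10^14 m³ over 3.45×10^14 m² → Δh = 1.39 m = 1400 mm.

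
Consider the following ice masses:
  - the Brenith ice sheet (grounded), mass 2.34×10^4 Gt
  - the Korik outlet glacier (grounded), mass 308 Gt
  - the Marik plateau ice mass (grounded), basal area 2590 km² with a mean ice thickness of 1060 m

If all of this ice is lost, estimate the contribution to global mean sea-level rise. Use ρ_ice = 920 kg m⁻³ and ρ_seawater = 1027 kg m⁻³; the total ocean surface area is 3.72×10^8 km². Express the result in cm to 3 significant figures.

Brenith: 2.34×10^4 Gt = 2.340×10^16 kg; dividing by ρ_w = 1027 kg m⁻³ gives 2.278×10^13 m³ of water.
Korik: 308 Gt = 3.080×10^14 kg; dividing by ρ_w = 1027 kg m⁻³ gives 2.999×10^11 m³ of water.
Marik: ice volume = 2590 km² × 1060 m = 2745 km³; 2745 × (920/1027) = 2459 km³ of water.
Total added water ≈ 2.554×10^13 m³ over 3.72×10^14 m² → Δh = 0.0687 m = 6.87 cm.

≈ 6.87 cm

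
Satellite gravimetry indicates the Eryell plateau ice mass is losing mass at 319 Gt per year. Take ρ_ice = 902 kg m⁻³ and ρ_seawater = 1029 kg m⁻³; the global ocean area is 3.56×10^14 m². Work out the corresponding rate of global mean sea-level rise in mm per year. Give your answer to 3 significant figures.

ρ_w = 1029 kg m⁻³. Annual water volume added = 319 Gt / ρ_w = 3.190×10^14 kg / 1029 kg m⁻³ = 3.100×10^11 m³.
Δh per year = 3.100×10^11 / 3.56×10^14 = 8.71×10^-4 m = 0.871 mm.

≈ 0.871 mm/yr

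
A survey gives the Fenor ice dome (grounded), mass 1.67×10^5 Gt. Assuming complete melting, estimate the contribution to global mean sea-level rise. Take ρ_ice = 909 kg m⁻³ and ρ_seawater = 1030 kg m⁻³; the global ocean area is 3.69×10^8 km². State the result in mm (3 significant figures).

≈ 439 mm

Fenor: 1.67×10^5 Gt = 1.670×10^17 kg; dividing by ρ_w = 1030 kg m⁻³ gives 1.621×10^14 m³ of water.
Spread over 3.69×10^14 m² of ocean, Δh = 1.621×10^14 / 3.69×10^14 = 0.439 m = 439 mm.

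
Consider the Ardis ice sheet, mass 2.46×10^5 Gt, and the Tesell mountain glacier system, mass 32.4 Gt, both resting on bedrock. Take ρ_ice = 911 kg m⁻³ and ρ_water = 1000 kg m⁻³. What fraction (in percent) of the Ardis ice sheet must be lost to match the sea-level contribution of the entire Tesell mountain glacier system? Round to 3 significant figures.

≈ 0.0132 %

Equal sea-level rise means equal mass of meltwater, i.e. equal mass of ice lost.
Ice mass of Tesell: 3.240×10^13 kg; ice mass of Ardis: 2.460×10^17 kg.
Fraction required = 3.240×10^13 / 2.460×10^17 = 1.32×10^-4 → 0.0132 %.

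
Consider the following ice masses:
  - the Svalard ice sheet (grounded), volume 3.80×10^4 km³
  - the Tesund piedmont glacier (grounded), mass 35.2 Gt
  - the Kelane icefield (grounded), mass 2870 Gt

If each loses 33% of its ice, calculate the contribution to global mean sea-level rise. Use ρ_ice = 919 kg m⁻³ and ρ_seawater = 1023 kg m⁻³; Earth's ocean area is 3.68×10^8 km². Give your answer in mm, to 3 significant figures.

≈ 33.2 mm

Svalard: 0.33 × 3.80×10^4 km³ × (919/1023) = 1.127×10^4 km³ of water.
Tesund: 0.33 × 35.2 Gt = 1.162×10^13 kg; dividing by ρ_w = 1023 kg m⁻³ gives 1.135×10^10 m³ of water.
Kelane: 0.33 × 2870 Gt = 9.471×10^14 kg; dividing by ρ_w = 1023 kg m⁻³ gives 9.258×10^11 m³ of water.
Total added water ≈ 1.220×10^13 m³ over 3.68×10^14 m² → Δh = 0.0332 m = 33.2 mm.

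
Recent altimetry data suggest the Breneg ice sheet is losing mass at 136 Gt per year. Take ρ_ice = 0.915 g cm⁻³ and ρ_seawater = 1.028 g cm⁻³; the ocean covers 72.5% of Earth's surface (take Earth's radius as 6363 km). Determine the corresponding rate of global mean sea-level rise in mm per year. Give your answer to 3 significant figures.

ρ_w = 1.028 g cm⁻³ = 1028 kg m⁻³. Annual water volume added = 136 Gt / ρ_w = 1.360×10^14 kg / 1028 kg m⁻³ = 1.323×10^11 m³.
Δh per year = 1.323×10^11 / 3.69×10^14 = 3.59×10^-4 m = 0.359 mm.

≈ 0.359 mm/yr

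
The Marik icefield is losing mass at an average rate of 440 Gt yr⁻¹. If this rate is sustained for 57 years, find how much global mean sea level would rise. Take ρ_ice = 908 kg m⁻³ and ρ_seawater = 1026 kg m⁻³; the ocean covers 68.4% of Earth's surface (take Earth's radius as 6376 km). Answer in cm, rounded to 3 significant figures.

≈ 7.00 cm

Total mass lost = 440 Gt/yr × 57 yr = 2.508×10^4 Gt = 2.508×10^16 kg.
ρ_w = 1026 kg m⁻³, so water volume = 2.508×10^16 / 1026 = 2.444×10^13 m³.
Δh = 2.444×10^13 / 3.49×10^14 = 0.0700 m = 7.00 cm.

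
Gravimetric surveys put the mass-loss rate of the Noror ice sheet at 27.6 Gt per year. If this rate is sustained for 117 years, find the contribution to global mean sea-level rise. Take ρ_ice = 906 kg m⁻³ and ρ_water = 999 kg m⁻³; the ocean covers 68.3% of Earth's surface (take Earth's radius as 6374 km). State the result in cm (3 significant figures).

≈ 0.927 cm

Total mass lost = 27.6 Gt/yr × 117 yr = 3229 Gt = 3.229×10^15 kg.
ρ_w = 999 kg m⁻³, so water volume = 3.229×10^15 / 999 = 3.232×10^12 m³.
Δh = 3.232×10^12 / 3.49×10^14 = 9.27×10^-3 m = 0.927 cm.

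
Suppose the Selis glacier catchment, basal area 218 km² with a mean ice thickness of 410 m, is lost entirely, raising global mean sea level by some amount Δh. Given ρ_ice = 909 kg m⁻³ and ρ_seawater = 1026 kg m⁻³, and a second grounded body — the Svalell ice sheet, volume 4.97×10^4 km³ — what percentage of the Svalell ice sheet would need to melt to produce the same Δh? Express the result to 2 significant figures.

≈ 0.18 %

Equal sea-level rise means equal mass of meltwater, i.e. equal mass of ice lost.
Ice mass of Selis: 8.125×10^13 kg; ice mass of Svalell: 4.518×10^16 kg.
Fraction required = 8.125×10^13 / 4.518×10^16 = 1.80×10^-3 → 0.18 %.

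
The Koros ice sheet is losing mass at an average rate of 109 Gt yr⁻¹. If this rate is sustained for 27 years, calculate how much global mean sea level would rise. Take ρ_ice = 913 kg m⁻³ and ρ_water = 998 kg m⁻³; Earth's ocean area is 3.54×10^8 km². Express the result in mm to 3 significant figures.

≈ 8.33 mm

Total mass lost = 109 Gt/yr × 27 yr = 2943 Gt = 2.943×10^15 kg.
ρ_w = 998 kg m⁻³, so water volume = 2.943×10^15 / 998 = 2.949×10^12 m³.
Δh = 2.949×10^12 / 3.54×10^14 = 8.33×10^-3 m = 8.33 mm.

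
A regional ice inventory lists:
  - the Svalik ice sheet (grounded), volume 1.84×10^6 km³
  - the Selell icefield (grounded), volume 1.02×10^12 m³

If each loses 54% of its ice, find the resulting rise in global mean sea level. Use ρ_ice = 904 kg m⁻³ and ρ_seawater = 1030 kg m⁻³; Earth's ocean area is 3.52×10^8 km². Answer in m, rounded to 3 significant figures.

≈ 2.48 m

Svalik: 0.54 × 1.84×10^6 km³ × (904/1030) = 8.721×10^5 km³ of water.
Selell: 0.54 × 1.02×10^12 m³ × (904/1030) = 4.834×10^11 m³ of water.
Total added water ≈ 8.725×10^14 m³ over 3.52×10^14 m² → Δh = 2.48 m.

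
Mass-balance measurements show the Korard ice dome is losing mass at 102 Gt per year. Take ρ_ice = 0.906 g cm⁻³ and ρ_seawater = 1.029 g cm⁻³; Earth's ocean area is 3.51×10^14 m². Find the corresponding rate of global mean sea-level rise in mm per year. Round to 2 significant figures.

ρ_w = 1.029 g cm⁻³ = 1029 kg m⁻³. Annual water volume added = 102 Gt / ρ_w = 1.020×10^14 kg / 1029 kg m⁻³ = 9.913×10^10 m³.
Δh per year = 9.913×10^10 / 3.51×10^14 = 2.82×10^-4 m = 0.28 mm.

≈ 0.28 mm/yr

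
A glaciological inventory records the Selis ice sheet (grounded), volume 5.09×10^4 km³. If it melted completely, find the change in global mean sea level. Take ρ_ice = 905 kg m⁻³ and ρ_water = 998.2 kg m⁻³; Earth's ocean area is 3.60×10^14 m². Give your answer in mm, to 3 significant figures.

Selis: 5.09×10^4 km³ × (905/998.2) = 4.615×10^4 km³ of water.
Spread over 3.60×10^14 m² of ocean, Δh = 4.615×10^13 / 3.60×10^14 = 0.128 m = 128 mm.

≈ 128 mm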